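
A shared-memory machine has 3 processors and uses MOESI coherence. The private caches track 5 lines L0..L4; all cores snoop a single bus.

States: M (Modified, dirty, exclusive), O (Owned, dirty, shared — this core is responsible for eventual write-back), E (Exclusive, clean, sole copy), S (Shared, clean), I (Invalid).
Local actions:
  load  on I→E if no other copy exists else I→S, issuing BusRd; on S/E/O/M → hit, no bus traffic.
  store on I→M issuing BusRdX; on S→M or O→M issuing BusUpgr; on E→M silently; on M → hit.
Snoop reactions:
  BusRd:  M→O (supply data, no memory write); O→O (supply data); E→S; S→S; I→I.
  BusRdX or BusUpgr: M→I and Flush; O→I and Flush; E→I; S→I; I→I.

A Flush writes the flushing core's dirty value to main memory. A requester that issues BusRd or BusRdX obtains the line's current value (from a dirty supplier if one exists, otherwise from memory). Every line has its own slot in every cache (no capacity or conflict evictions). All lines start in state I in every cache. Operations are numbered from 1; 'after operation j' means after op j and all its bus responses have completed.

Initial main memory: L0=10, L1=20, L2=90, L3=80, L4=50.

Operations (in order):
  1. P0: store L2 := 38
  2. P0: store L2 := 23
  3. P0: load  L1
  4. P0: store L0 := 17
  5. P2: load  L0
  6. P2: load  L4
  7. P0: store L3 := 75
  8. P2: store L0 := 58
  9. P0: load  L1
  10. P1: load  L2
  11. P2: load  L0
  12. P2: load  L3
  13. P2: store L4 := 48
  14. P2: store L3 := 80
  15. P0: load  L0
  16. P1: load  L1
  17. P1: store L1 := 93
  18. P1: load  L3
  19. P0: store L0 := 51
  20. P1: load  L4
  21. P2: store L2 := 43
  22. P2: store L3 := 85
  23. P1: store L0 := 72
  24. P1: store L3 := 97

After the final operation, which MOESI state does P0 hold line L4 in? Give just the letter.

  op1 P0: store L2 := 38 → M/I/I on L2; bus BusRdX; mem=90
  op2 P0: store L2 := 23 → M/I/I on L2; bus (none); mem=90
  op3 P0: load  L1 → E/I/I on L1; bus BusRd; mem=20
  op4 P0: store L0 := 17 → M/I/I on L0; bus BusRdX; mem=10
  op5 P2: load  L0 → O/I/S on L0; bus BusRd; mem=10
  op6 P2: load  L4 → I/I/E on L4; bus BusRd; mem=50
  op7 P0: store L3 := 75 → M/I/I on L3; bus BusRdX; mem=80
  op8 P2: store L0 := 58 → I/I/M on L0; bus BusUpgr Flush; mem=17
  op9 P0: load  L1 → E/I/I on L1; bus (none); mem=20
  op10 P1: load  L2 → O/S/I on L2; bus BusRd; mem=90
  op11 P2: load  L0 → I/I/M on L0; bus (none); mem=17
  op12 P2: load  L3 → O/I/S on L3; bus BusRd; mem=80
  op13 P2: store L4 := 48 → I/I/M on L4; bus (none); mem=50
  op14 P2: store L3 := 80 → I/I/M on L3; bus BusUpgr Flush; mem=75
  op15 P0: load  L0 → S/I/O on L0; bus BusRd; mem=17
  op16 P1: load  L1 → S/S/I on L1; bus BusRd; mem=20
  op17 P1: store L1 := 93 → I/M/I on L1; bus BusUpgr; mem=20
  op18 P1: load  L3 → I/S/O on L3; bus BusRd; mem=75
  op19 P0: store L0 := 51 → M/I/I on L0; bus BusUpgr Flush; mem=58
  op20 P1: load  L4 → I/S/O on L4; bus BusRd; mem=50
  op21 P2: store L2 := 43 → I/I/M on L2; bus BusRdX Flush; mem=23
  op22 P2: store L3 := 85 → I/I/M on L3; bus BusUpgr; mem=75
  op23 P1: store L0 := 72 → I/M/I on L0; bus BusRdX Flush; mem=51
  op24 P1: store L3 := 97 → I/M/I on L3; bus BusRdX Flush; mem=85

state = I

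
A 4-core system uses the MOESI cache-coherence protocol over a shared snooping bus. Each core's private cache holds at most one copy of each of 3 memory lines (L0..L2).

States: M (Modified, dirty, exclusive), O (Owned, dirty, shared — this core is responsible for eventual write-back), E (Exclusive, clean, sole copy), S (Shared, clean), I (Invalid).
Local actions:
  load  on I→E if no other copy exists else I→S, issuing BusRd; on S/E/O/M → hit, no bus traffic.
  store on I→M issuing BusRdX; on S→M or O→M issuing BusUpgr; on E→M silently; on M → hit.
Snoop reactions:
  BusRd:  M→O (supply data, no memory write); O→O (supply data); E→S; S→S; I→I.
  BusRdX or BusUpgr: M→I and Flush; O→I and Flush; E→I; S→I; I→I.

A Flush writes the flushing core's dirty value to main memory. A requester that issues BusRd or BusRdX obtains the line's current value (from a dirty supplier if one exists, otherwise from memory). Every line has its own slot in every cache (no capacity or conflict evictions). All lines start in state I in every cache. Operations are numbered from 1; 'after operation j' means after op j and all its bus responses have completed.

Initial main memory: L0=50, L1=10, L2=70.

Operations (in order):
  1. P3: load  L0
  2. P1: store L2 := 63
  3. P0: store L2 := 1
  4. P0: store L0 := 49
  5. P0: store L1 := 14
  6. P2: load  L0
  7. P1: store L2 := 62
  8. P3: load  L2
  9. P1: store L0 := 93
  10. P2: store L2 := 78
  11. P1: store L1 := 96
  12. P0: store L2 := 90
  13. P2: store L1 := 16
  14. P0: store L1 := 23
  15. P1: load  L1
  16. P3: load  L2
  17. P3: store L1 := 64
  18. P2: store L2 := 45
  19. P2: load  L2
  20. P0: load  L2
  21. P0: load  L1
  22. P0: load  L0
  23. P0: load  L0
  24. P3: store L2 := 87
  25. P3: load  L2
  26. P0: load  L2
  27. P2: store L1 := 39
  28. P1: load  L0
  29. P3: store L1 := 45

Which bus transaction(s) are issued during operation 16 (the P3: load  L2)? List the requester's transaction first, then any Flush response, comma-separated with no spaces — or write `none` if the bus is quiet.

bus = BusRd

  op1 P3: load  L0 → I/I/I/E on L0; bus BusRd; mem=50
  op2 P1: store L2 := 63 → I/M/I/I on L2; bus BusRdX; mem=70
  op3 P0: store L2 := 1 → M/I/I/I on L2; bus BusRdX Flush; mem=63
  op4 P0: store L0 := 49 → M/I/I/I on L0; bus BusRdX; mem=50
  op5 P0: store L1 := 14 → M/I/I/I on L1; bus BusRdX; mem=10
  op6 P2: load  L0 → O/I/S/I on L0; bus BusRd; mem=50
  op7 P1: store L2 := 62 → I/M/I/I on L2; bus BusRdX Flush; mem=1
  op8 P3: load  L2 → I/O/I/S on L2; bus BusRd; mem=1
  op9 P1: store L0 := 93 → I/M/I/I on L0; bus BusRdX Flush; mem=49
  op10 P2: store L2 := 78 → I/I/M/I on L2; bus BusRdX Flush; mem=62
  op11 P1: store L1 := 96 → I/M/I/I on L1; bus BusRdX Flush; mem=14
  op12 P0: store L2 := 90 → M/I/I/I on L2; bus BusRdX Flush; mem=78
  op13 P2: store L1 := 16 → I/I/M/I on L1; bus BusRdX Flush; mem=96
  op14 P0: store L1 := 23 → M/I/I/I on L1; bus BusRdX Flush; mem=16
  op15 P1: load  L1 → O/S/I/I on L1; bus BusRd; mem=16
  op16 P3: load  L2 → O/I/I/S on L2; bus BusRd; mem=78
  op17 P3: store L1 := 64 → I/I/I/M on L1; bus BusRdX Flush; mem=23
  op18 P2: store L2 := 45 → I/I/M/I on L2; bus BusRdX Flush; mem=90
  op19 P2: load  L2 → I/I/M/I on L2; bus (none); mem=90
  op20 P0: load  L2 → S/I/O/I on L2; bus BusRd; mem=90
  op21 P0: load  L1 → S/I/I/O on L1; bus BusRd; mem=23
  op22 P0: load  L0 → S/O/I/I on L0; bus BusRd; mem=49
  op23 P0: load  L0 → S/O/I/I on L0; bus (none); mem=49
  op24 P3: store L2 := 87 → I/I/I/M on L2; bus BusRdX Flush; mem=45
  op25 P3: load  L2 → I/I/I/M on L2; bus (none); mem=45
  op26 P0: load  L2 → S/I/I/O on L2; bus BusRd; mem=45
  op27 P2: store L1 := 39 → I/I/M/I on L1; bus BusRdX Flush; mem=64
  op28 P1: load  L0 → S/O/I/I on L0; bus (none); mem=49
  op29 P3: store L1 := 45 → I/I/I/M on L1; bus BusRdX Flush; mem=39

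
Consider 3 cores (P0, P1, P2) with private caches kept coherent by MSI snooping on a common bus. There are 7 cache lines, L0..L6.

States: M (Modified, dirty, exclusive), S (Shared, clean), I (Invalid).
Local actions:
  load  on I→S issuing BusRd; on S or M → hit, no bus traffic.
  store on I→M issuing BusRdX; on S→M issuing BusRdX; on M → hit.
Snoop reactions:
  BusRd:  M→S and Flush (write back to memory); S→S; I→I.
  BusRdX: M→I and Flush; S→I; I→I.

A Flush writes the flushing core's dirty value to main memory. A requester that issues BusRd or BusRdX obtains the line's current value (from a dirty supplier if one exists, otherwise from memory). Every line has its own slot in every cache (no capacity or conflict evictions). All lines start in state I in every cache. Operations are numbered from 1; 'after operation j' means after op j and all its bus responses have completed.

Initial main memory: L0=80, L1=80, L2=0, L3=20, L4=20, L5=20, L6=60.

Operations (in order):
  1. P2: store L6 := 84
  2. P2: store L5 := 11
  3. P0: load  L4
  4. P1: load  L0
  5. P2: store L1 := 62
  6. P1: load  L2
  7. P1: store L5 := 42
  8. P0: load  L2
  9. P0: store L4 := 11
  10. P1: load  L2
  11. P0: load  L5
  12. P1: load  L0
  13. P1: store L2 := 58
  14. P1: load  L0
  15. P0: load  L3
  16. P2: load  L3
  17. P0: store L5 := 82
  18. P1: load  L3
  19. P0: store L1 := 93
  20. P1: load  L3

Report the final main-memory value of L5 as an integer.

memory[L5] = 42

  op1 P2: store L6 := 84 → I/I/M on L6; bus BusRdX; mem=60
  op2 P2: store L5 := 11 → I/I/M on L5; bus BusRdX; mem=20
  op3 P0: load  L4 → S/I/I on L4; bus BusRd; mem=20
  op4 P1: load  L0 → I/S/I on L0; bus BusRd; mem=80
  op5 P2: store L1 := 62 → I/I/M on L1; bus BusRdX; mem=80
  op6 P1: load  L2 → I/S/I on L2; bus BusRd; mem=0
  op7 P1: store L5 := 42 → I/M/I on L5; bus BusRdX Flush; mem=11
  op8 P0: load  L2 → S/S/I on L2; bus BusRd; mem=0
  op9 P0: store L4 := 11 → M/I/I on L4; bus BusRdX; mem=20
  op10 P1: load  L2 → S/S/I on L2; bus (none); mem=0
  op11 P0: load  L5 → S/S/I on L5; bus BusRd Flush; mem=42
  op12 P1: load  L0 → I/S/I on L0; bus (none); mem=80
  op13 P1: store L2 := 58 → I/M/I on L2; bus BusRdX; mem=0
  op14 P1: load  L0 → I/S/I on L0; bus (none); mem=80
  op15 P0: load  L3 → S/I/I on L3; bus BusRd; mem=20
  op16 P2: load  L3 → S/I/S on L3; bus BusRd; mem=20
  op17 P0: store L5 := 82 → M/I/I on L5; bus BusRdX; mem=42
  op18 P1: load  L3 → S/S/S on L3; bus BusRd; mem=20
  op19 P0: store L1 := 93 → M/I/I on L1; bus BusRdX Flush; mem=62
  op20 P1: load  L3 → S/S/S on L3; bus (none); mem=20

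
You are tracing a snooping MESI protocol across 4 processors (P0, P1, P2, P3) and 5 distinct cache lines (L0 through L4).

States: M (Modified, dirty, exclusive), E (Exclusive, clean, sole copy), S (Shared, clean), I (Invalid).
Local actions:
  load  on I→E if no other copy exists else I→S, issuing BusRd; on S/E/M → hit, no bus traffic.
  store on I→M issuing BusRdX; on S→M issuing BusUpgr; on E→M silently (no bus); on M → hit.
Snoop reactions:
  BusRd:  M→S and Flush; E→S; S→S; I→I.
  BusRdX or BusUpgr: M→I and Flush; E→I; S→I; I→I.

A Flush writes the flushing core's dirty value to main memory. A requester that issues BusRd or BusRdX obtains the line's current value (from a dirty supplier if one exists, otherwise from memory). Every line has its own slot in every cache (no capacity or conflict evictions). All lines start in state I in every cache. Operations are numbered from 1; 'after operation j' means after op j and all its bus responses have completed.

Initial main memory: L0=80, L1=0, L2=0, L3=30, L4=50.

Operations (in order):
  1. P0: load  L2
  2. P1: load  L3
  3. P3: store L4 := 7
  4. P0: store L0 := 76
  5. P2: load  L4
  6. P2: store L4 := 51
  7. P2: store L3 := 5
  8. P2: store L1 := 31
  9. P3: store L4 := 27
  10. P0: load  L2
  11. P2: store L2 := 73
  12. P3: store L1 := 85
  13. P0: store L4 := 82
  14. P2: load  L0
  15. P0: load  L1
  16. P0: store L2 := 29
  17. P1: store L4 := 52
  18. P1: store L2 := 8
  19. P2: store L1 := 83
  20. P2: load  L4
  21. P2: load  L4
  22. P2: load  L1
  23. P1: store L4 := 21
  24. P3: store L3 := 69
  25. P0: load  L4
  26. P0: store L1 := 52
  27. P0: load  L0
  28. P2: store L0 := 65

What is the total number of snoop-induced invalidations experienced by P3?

invalidations = 3

  op1 P0: load  L2 → E/I/I/I on L2; bus BusRd; mem=0
  op2 P1: load  L3 → I/E/I/I on L3; bus BusRd; mem=30
  op3 P3: store L4 := 7 → I/I/I/M on L4; bus BusRdX; mem=50
  op4 P0: store L0 := 76 → M/I/I/I on L0; bus BusRdX; mem=80
  op5 P2: load  L4 → I/I/S/S on L4; bus BusRd Flush; mem=7
  op6 P2: store L4 := 51 → I/I/M/I on L4; bus BusUpgr; mem=7
  op7 P2: store L3 := 5 → I/I/M/I on L3; bus BusRdX; mem=30
  op8 P2: store L1 := 31 → I/I/M/I on L1; bus BusRdX; mem=0
  op9 P3: store L4 := 27 → I/I/I/M on L4; bus BusRdX Flush; mem=51
  op10 P0: load  L2 → E/I/I/I on L2; bus (none); mem=0
  op11 P2: store L2 := 73 → I/I/M/I on L2; bus BusRdX; mem=0
  op12 P3: store L1 := 85 → I/I/I/M on L1; bus BusRdX Flush; mem=31
  op13 P0: store L4 := 82 → M/I/I/I on L4; bus BusRdX Flush; mem=27
  op14 P2: load  L0 → S/I/S/I on L0; bus BusRd Flush; mem=76
  op15 P0: load  L1 → S/I/I/S on L1; bus BusRd Flush; mem=85
  op16 P0: store L2 := 29 → M/I/I/I on L2; bus BusRdX Flush; mem=73
  op17 P1: store L4 := 52 → I/M/I/I on L4; bus BusRdX Flush; mem=82
  op18 P1: store L2 := 8 → I/M/I/I on L2; bus BusRdX Flush; mem=29
  op19 P2: store L1 := 83 → I/I/M/I on L1; bus BusRdX; mem=85
  op20 P2: load  L4 → I/S/S/I on L4; bus BusRd Flush; mem=52
  op21 P2: load  L4 → I/S/S/I on L4; bus (none); mem=52
  op22 P2: load  L1 → I/I/M/I on L1; bus (none); mem=85
  op23 P1: store L4 := 21 → I/M/I/I on L4; bus BusUpgr; mem=52
  op24 P3: store L3 := 69 → I/I/I/M on L3; bus BusRdX Flush; mem=5
  op25 P0: load  L4 → S/S/I/I on L4; bus BusRd Flush; mem=21
  op26 P0: store L1 := 52 → M/I/I/I on L1; bus BusRdX Flush; mem=83
  op27 P0: load  L0 → S/I/S/I on L0; bus (none); mem=76
  op28 P2: store L0 := 65 → I/I/M/I on L0; bus BusUpgr; mem=76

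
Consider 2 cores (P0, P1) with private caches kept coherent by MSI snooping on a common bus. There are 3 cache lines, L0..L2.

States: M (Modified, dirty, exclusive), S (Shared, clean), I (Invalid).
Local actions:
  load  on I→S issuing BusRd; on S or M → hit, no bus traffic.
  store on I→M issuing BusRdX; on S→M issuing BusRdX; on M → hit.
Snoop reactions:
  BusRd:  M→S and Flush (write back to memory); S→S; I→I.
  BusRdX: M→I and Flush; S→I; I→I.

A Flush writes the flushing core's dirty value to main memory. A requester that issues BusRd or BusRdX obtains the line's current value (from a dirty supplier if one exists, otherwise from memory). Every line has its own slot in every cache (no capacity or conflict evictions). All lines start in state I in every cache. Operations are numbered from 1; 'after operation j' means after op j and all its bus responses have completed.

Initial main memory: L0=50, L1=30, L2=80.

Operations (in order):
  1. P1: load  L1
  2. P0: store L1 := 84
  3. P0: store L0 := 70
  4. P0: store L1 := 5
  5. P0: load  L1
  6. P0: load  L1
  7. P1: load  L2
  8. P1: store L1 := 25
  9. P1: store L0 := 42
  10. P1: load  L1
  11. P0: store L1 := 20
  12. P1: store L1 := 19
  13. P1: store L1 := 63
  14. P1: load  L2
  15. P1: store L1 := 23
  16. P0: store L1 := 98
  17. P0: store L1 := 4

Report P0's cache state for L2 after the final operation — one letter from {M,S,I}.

1. P1: load  L1  bus=[BusRd]  L1: P0=I P1=S  mem[L1]=30
2. P0: store L1 := 84  bus=[BusRdX]  L1: P0=M P1=I  mem[L1]=30
3. P0: store L0 := 70  bus=[BusRdX]  L0: P0=M P1=I  mem[L0]=50
4. P0: store L1 := 5  bus=[-]  L1: P0=M P1=I  mem[L1]=30
5. P0: load  L1  bus=[-]  L1: P0=M P1=I  mem[L1]=30
6. P0: load  L1  bus=[-]  L1: P0=M P1=I  mem[L1]=30
7. P1: load  L2  bus=[BusRd]  L2: P0=I P1=S  mem[L2]=80
8. P1: store L1 := 25  bus=[BusRdX,Flush]  L1: P0=I P1=M  mem[L1]=5
9. P1: store L0 := 42  bus=[BusRdX,Flush]  L0: P0=I P1=M  mem[L0]=70
10. P1: load  L1  bus=[-]  L1: P0=I P1=M  mem[L1]=5
11. P0: store L1 := 20  bus=[BusRdX,Flush]  L1: P0=M P1=I  mem[L1]=25
12. P1: store L1 := 19  bus=[BusRdX,Flush]  L1: P0=I P1=M  mem[L1]=20
13. P1: store L1 := 63  bus=[-]  L1: P0=I P1=M  mem[L1]=20
14. P1: load  L2  bus=[-]  L2: P0=I P1=S  mem[L2]=80
15. P1: store L1 := 23  bus=[-]  L1: P0=I P1=M  mem[L1]=20
16. P0: store L1 := 98  bus=[BusRdX,Flush]  L1: P0=M P1=I  mem[L1]=23
17. P0: store L1 := 4  bus=[-]  L1: P0=M P1=I  mem[L1]=23

state = I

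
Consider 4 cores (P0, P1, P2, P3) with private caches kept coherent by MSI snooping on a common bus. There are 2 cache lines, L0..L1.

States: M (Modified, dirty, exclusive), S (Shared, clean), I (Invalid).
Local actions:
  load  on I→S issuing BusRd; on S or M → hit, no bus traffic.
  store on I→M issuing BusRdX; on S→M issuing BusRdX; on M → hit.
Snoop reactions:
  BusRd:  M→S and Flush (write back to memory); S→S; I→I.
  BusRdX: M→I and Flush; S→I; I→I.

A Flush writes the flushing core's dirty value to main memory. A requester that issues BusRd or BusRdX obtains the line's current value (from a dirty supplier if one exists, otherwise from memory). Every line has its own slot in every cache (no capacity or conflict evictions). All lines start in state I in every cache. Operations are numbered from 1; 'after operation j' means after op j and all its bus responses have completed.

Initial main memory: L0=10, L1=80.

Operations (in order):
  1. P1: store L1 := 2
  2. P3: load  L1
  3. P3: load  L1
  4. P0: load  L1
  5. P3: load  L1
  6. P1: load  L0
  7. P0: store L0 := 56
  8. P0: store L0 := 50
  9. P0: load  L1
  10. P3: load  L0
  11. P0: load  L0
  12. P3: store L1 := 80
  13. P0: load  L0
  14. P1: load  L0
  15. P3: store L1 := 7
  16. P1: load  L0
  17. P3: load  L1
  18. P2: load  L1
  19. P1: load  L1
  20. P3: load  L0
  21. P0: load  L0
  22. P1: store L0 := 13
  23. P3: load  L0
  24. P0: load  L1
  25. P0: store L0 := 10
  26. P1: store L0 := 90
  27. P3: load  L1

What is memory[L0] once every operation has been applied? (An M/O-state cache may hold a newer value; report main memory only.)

[1] P1: store L1 := 2 | P0:I, P1:M(2), P2:I, P3:I | bus: BusRdX
[2] P3: load  L1 | P0:I, P1:S(2), P2:I, P3:S(2) | bus: BusRd,Flush
[3] P3: load  L1 | P0:I, P1:S(2), P2:I, P3:S(2) | bus: none
[4] P0: load  L1 | P0:S(2), P1:S(2), P2:I, P3:S(2) | bus: BusRd
[5] P3: load  L1 | P0:S(2), P1:S(2), P2:I, P3:S(2) | bus: none
[6] P1: load  L0 | P0:I, P1:S(10), P2:I, P3:I | bus: BusRd
[7] P0: store L0 := 56 | P0:M(56), P1:I, P2:I, P3:I | bus: BusRdX
[8] P0: store L0 := 50 | P0:M(50), P1:I, P2:I, P3:I | bus: none
[9] P0: load  L1 | P0:S(2), P1:S(2), P2:I, P3:S(2) | bus: none
[10] P3: load  L0 | P0:S(50), P1:I, P2:I, P3:S(50) | bus: BusRd,Flush
[11] P0: load  L0 | P0:S(50), P1:I, P2:I, P3:S(50) | bus: none
[12] P3: store L1 := 80 | P0:I, P1:I, P2:I, P3:M(80) | bus: BusRdX
[13] P0: load  L0 | P0:S(50), P1:I, P2:I, P3:S(50) | bus: none
[14] P1: load  L0 | P0:S(50), P1:S(50), P2:I, P3:S(50) | bus: BusRd
[15] P3: store L1 := 7 | P0:I, P1:I, P2:I, P3:M(7) | bus: none
[16] P1: load  L0 | P0:S(50), P1:S(50), P2:I, P3:S(50) | bus: none
[17] P3: load  L1 | P0:I, P1:I, P2:I, P3:M(7) | bus: none
[18] P2: load  L1 | P0:I, P1:I, P2:S(7), P3:S(7) | bus: BusRd,Flush
[19] P1: load  L1 | P0:I, P1:S(7), P2:S(7), P3:S(7) | bus: BusRd
[20] P3: load  L0 | P0:S(50), P1:S(50), P2:I, P3:S(50) | bus: none
[21] P0: load  L0 | P0:S(50), P1:S(50), P2:I, P3:S(50) | bus: none
[22] P1: store L0 := 13 | P0:I, P1:M(13), P2:I, P3:I | bus: BusRdX
[23] P3: load  L0 | P0:I, P1:S(13), P2:I, P3:S(13) | bus: BusRd,Flush
[24] P0: load  L1 | P0:S(7), P1:S(7), P2:S(7), P3:S(7) | bus: BusRd
[25] P0: store L0 := 10 | P0:M(10), P1:I, P2:I, P3:I | bus: BusRdX
[26] P1: store L0 := 90 | P0:I, P1:M(90), P2:I, P3:I | bus: BusRdX,Flush
[27] P3: load  L1 | P0:S(7), P1:S(7), P2:S(7), P3:S(7) | bus: none

memory[L0] = 10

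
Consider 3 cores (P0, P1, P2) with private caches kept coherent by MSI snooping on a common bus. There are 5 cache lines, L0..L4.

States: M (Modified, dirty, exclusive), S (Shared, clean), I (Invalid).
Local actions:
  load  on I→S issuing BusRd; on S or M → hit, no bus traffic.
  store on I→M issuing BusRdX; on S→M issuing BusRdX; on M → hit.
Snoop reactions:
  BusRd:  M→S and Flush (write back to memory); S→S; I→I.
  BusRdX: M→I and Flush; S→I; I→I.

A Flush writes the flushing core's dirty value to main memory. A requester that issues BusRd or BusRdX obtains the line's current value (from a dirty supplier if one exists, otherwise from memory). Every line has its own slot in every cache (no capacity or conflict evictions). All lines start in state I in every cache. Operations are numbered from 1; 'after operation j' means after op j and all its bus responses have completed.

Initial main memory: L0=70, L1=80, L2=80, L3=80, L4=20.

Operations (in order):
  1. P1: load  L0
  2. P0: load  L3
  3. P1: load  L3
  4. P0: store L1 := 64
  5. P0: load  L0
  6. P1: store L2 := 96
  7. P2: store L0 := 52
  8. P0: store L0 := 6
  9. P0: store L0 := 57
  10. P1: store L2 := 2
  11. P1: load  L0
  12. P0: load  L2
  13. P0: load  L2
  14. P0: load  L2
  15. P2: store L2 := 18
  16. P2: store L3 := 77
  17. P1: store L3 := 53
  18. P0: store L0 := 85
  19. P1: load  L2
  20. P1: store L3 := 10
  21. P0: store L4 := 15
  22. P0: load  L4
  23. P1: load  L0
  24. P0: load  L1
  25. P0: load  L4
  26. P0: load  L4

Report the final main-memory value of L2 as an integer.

1. P1: load  L0  bus=[BusRd]  L0: P0=I P1=S P2=I  mem[L0]=70
2. P0: load  L3  bus=[BusRd]  L3: P0=S P1=I P2=I  mem[L3]=80
3. P1: load  L3  bus=[BusRd]  L3: P0=S P1=S P2=I  mem[L3]=80
4. P0: store L1 := 64  bus=[BusRdX]  L1: P0=M P1=I P2=I  mem[L1]=80
5. P0: load  L0  bus=[BusRd]  L0: P0=S P1=S P2=I  mem[L0]=70
6. P1: store L2 := 96  bus=[BusRdX]  L2: P0=I P1=M P2=I  mem[L2]=80
7. P2: store L0 := 52  bus=[BusRdX]  L0: P0=I P1=I P2=M  mem[L0]=70
8. P0: store L0 := 6  bus=[BusRdX,Flush]  L0: P0=M P1=I P2=I  mem[L0]=52
9. P0: store L0 := 57  bus=[-]  L0: P0=M P1=I P2=I  mem[L0]=52
10. P1: store L2 := 2  bus=[-]  L2: P0=I P1=M P2=I  mem[L2]=80
11. P1: load  L0  bus=[BusRd,Flush]  L0: P0=S P1=S P2=I  mem[L0]=57
12. P0: load  L2  bus=[BusRd,Flush]  L2: P0=S P1=S P2=I  mem[L2]=2
13. P0: load  L2  bus=[-]  L2: P0=S P1=S P2=I  mem[L2]=2
14. P0: load  L2  bus=[-]  L2: P0=S P1=S P2=I  mem[L2]=2
15. P2: store L2 := 18  bus=[BusRdX]  L2: P0=I P1=I P2=M  mem[L2]=2
16. P2: store L3 := 77  bus=[BusRdX]  L3: P0=I P1=I P2=M  mem[L3]=80
17. P1: store L3 := 53  bus=[BusRdX,Flush]  L3: P0=I P1=M P2=I  mem[L3]=77
18. P0: store L0 := 85  bus=[BusRdX]  L0: P0=M P1=I P2=I  mem[L0]=57
19. P1: load  L2  bus=[BusRd,Flush]  L2: P0=I P1=S P2=S  mem[L2]=18
20. P1: store L3 := 10  bus=[-]  L3: P0=I P1=M P2=I  mem[L3]=77
21. P0: store L4 := 15  bus=[BusRdX]  L4: P0=M P1=I P2=I  mem[L4]=20
22. P0: load  L4  bus=[-]  L4: P0=M P1=I P2=I  mem[L4]=20
23. P1: load  L0  bus=[BusRd,Flush]  L0: P0=S P1=S P2=I  mem[L0]=85
24. P0: load  L1  bus=[-]  L1: P0=M P1=I P2=I  mem[L1]=80
25. P0: load  L4  bus=[-]  L4: P0=M P1=I P2=I  mem[L4]=20
26. P0: load  L4  bus=[-]  L4: P0=M P1=I P2=I  mem[L4]=20

memory[L2] = 18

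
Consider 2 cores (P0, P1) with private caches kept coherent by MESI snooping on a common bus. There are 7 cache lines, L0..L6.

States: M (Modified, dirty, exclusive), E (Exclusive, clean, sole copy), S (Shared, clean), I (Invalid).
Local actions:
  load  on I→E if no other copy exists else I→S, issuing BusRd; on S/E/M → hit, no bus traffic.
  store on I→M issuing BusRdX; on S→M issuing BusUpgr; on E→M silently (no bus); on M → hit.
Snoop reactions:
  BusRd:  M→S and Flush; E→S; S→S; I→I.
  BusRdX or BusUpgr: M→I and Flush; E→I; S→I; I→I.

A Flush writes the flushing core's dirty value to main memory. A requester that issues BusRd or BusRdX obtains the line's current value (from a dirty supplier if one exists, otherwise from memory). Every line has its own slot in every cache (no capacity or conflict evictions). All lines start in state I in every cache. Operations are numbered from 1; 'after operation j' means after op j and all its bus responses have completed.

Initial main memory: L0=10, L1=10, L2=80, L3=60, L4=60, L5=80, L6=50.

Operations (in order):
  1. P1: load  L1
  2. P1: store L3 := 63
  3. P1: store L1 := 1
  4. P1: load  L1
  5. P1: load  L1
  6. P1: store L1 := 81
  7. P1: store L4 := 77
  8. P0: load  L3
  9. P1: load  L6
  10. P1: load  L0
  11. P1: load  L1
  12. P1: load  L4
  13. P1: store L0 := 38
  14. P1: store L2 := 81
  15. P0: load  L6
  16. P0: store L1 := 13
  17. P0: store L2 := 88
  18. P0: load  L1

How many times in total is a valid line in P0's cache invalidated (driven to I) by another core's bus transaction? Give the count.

[1] P1: load  L1 | P0:I, P1:E(10) | bus: BusRd
[2] P1: store L3 := 63 | P0:I, P1:M(63) | bus: BusRdX
[3] P1: store L1 := 1 | P0:I, P1:M(1) | bus: none
[4] P1: load  L1 | P0:I, P1:M(1) | bus: none
[5] P1: load  L1 | P0:I, P1:M(1) | bus: none
[6] P1: store L1 := 81 | P0:I, P1:M(81) | bus: none
[7] P1: store L4 := 77 | P0:I, P1:M(77) | bus: BusRdX
[8] P0: load  L3 | P0:S(63), P1:S(63) | bus: BusRd,Flush
[9] P1: load  L6 | P0:I, P1:E(50) | bus: BusRd
[10] P1: load  L0 | P0:I, P1:E(10) | bus: BusRd
[11] P1: load  L1 | P0:I, P1:M(81) | bus: none
[12] P1: load  L4 | P0:I, P1:M(77) | bus: none
[13] P1: store L0 := 38 | P0:I, P1:M(38) | bus: none
[14] P1: store L2 := 81 | P0:I, P1:M(81) | bus: BusRdX
[15] P0: load  L6 | P0:S(50), P1:S(50) | bus: BusRd
[16] P0: store L1 := 13 | P0:M(13), P1:I | bus: BusRdX,Flush
[17] P0: store L2 := 88 | P0:M(88), P1:I | bus: BusRdX,Flush
[18] P0: load  L1 | P0:M(13), P1:I | bus: none

invalidations = 0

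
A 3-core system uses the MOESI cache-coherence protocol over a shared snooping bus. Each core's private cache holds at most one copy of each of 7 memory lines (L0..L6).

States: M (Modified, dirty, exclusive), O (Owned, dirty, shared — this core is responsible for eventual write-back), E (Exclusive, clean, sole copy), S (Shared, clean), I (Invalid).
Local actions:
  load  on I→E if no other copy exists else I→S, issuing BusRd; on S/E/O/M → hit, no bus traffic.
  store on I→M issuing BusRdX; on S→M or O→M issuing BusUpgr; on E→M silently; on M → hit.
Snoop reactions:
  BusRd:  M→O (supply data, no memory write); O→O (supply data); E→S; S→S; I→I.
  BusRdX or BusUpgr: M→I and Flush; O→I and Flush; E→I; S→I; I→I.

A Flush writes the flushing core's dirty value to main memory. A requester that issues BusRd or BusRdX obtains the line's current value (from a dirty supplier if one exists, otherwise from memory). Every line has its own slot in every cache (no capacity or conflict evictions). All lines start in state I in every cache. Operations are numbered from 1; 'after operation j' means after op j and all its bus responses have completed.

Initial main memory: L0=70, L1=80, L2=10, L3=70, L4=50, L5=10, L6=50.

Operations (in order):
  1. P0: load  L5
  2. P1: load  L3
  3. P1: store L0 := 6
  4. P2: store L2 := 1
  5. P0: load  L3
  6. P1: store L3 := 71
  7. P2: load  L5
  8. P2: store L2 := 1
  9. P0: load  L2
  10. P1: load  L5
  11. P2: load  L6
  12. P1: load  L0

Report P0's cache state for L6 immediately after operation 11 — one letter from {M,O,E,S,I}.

state = I

[1] P0: load  L5 | P0:E(10), P1:I, P2:I | bus: BusRd
[2] P1: load  L3 | P0:I, P1:E(70), P2:I | bus: BusRd
[3] P1: store L0 := 6 | P0:I, P1:M(6), P2:I | bus: BusRdX
[4] P2: store L2 := 1 | P0:I, P1:I, P2:M(1) | bus: BusRdX
[5] P0: load  L3 | P0:S(70), P1:S(70), P2:I | bus: BusRd
[6] P1: store L3 := 71 | P0:I, P1:M(71), P2:I | bus: BusUpgr
[7] P2: load  L5 | P0:S(10), P1:I, P2:S(10) | bus: BusRd
[8] P2: store L2 := 1 | P0:I, P1:I, P2:M(1) | bus: none
[9] P0: load  L2 | P0:S(1), P1:I, P2:O(1) | bus: BusRd
[10] P1: load  L5 | P0:S(10), P1:S(10), P2:S(10) | bus: BusRd
[11] P2: load  L6 | P0:I, P1:I, P2:E(50) | bus: BusRd
[12] P1: load  L0 | P0:I, P1:M(6), P2:I | bus: none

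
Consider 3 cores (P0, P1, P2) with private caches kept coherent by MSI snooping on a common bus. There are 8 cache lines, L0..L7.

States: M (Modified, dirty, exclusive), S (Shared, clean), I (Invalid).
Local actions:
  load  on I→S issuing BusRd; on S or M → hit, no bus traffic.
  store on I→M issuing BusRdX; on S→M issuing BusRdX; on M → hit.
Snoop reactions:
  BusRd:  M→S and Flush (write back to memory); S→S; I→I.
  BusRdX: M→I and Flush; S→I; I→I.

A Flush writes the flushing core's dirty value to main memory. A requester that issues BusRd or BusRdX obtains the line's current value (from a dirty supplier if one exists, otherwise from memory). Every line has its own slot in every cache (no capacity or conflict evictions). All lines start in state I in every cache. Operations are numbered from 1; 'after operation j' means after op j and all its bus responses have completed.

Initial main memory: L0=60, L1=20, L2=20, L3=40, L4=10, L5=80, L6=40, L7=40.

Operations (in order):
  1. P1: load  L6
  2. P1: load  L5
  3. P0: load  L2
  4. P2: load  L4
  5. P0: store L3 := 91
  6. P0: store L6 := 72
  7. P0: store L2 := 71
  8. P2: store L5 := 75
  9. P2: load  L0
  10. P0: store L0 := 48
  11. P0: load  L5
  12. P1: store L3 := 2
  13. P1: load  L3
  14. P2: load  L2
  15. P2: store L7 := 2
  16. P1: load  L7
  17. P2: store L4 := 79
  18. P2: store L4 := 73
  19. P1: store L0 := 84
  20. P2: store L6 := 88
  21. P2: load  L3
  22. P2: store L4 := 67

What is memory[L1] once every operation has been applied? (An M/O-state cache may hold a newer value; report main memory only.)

  op1 P1: load  L6 → I/S/I on L6; bus BusRd; mem=40
  op2 P1: load  L5 → I/S/I on L5; bus BusRd; mem=80
  op3 P0: load  L2 → S/I/I on L2; bus BusRd; mem=20
  op4 P2: load  L4 → I/I/S on L4; bus BusRd; mem=10
  op5 P0: store L3 := 91 → M/I/I on L3; bus BusRdX; mem=40
  op6 P0: store L6 := 72 → M/I/I on L6; bus BusRdX; mem=40
  op7 P0: store L2 := 71 → M/I/I on L2; bus BusRdX; mem=20
  op8 P2: store L5 := 75 → I/I/M on L5; bus BusRdX; mem=80
  op9 P2: load  L0 → I/I/S on L0; bus BusRd; mem=60
  op10 P0: store L0 := 48 → M/I/I on L0; bus BusRdX; mem=60
  op11 P0: load  L5 → S/I/S on L5; bus BusRd Flush; mem=75
  op12 P1: store L3 := 2 → I/M/I on L3; bus BusRdX Flush; mem=91
  op13 P1: load  L3 → I/M/I on L3; bus (none); mem=91
  op14 P2: load  L2 → S/I/S on L2; bus BusRd Flush; mem=71
  op15 P2: store L7 := 2 → I/I/M on L7; bus BusRdX; mem=40
  op16 P1: load  L7 → I/S/S on L7; bus BusRd Flush; mem=2
  op17 P2: store L4 := 79 → I/I/M on L4; bus BusRdX; mem=10
  op18 P2: store L4 := 73 → I/I/M on L4; bus (none); mem=10
  op19 P1: store L0 := 84 → I/M/I on L0; bus BusRdX Flush; mem=48
  op20 P2: store L6 := 88 → I/I/M on L6; bus BusRdX Flush; mem=72
  op21 P2: load  L3 → I/S/S on L3; bus BusRd Flush; mem=2
  op22 P2: store L4 := 67 → I/I/M on L4; bus (none); mem=10

memory[L1] = 20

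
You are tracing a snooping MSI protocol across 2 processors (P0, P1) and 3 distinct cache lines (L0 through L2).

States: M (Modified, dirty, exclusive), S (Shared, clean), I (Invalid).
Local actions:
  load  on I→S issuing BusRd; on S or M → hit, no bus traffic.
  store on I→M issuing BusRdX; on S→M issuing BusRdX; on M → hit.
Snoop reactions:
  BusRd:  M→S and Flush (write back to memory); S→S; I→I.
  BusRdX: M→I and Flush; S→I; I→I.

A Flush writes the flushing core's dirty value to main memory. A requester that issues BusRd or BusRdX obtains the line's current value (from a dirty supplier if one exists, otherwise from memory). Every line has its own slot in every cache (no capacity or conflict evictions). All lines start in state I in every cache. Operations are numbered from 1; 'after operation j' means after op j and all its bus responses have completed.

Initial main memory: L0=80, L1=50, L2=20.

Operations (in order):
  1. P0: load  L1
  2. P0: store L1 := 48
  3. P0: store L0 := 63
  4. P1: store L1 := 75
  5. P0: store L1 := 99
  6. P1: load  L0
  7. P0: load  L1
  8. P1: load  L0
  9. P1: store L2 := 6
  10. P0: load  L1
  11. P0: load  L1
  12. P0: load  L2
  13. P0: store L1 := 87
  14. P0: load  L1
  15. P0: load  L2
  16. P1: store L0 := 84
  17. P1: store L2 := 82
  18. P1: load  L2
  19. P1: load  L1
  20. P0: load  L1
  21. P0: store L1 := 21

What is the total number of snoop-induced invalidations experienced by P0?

step 1: P0: load  L1  ⟶  SI  (L1)  txn=BusRd  M[L1]=50
step 2: P0: store L1 := 48  ⟶  MI  (L1)  txn=BusRdX  M[L1]=50
step 3: P0: store L0 := 63  ⟶  MI  (L0)  txn=BusRdX  M[L0]=80
step 4: P1: store L1 := 75  ⟶  IM  (L1)  txn=BusRdX+Flush  M[L1]=48
step 5: P0: store L1 := 99  ⟶  MI  (L1)  txn=BusRdX+Flush  M[L1]=75
step 6: P1: load  L0  ⟶  SS  (L0)  txn=BusRd+Flush  M[L0]=63
step 7: P0: load  L1  ⟶  MI  (L1)  txn=∅  M[L1]=75
step 8: P1: load  L0  ⟶  SS  (L0)  txn=∅  M[L0]=63
step 9: P1: store L2 := 6  ⟶  IM  (L2)  txn=BusRdX  M[L2]=20
step 10: P0: load  L1  ⟶  MI  (L1)  txn=∅  M[L1]=75
step 11: P0: load  L1  ⟶  MI  (L1)  txn=∅  M[L1]=75
step 12: P0: load  L2  ⟶  SS  (L2)  txn=BusRd+Flush  M[L2]=6
step 13: P0: store L1 := 87  ⟶  MI  (L1)  txn=∅  M[L1]=75
step 14: P0: load  L1  ⟶  MI  (L1)  txn=∅  M[L1]=75
step 15: P0: load  L2  ⟶  SS  (L2)  txn=∅  M[L2]=6
step 16: P1: store L0 := 84  ⟶  IM  (L0)  txn=BusRdX  M[L0]=63
step 17: P1: store L2 := 82  ⟶  IM  (L2)  txn=BusRdX  M[L2]=6
step 18: P1: load  L2  ⟶  IM  (L2)  txn=∅  M[L2]=6
step 19: P1: load  L1  ⟶  SS  (L1)  txn=BusRd+Flush  M[L1]=87
step 20: P0: load  L1  ⟶  SS  (L1)  txn=∅  M[L1]=87
step 21: P0: store L1 := 21  ⟶  MI  (L1)  txn=BusRdX  M[L1]=87

invalidations = 3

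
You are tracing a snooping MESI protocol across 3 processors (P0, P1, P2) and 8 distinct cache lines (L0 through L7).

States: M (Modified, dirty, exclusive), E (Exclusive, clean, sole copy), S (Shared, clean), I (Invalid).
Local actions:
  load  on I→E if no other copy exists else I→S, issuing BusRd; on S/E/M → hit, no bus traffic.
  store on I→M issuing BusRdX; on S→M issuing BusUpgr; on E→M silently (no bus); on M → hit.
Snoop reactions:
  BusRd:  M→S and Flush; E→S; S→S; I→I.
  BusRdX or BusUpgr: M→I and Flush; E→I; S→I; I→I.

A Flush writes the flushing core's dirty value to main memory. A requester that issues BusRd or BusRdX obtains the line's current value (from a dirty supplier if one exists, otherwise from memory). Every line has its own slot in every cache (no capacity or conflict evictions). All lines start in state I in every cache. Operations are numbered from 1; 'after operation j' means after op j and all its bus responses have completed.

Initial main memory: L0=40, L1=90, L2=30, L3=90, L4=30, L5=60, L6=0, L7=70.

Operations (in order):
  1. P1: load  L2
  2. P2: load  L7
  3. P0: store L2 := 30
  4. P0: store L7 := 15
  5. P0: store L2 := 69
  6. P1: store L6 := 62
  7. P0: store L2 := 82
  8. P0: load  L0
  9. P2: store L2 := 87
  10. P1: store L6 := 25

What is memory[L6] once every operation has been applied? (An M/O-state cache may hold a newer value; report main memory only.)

memory[L6] = 0

  op1 P1: load  L2 → I/E/I on L2; bus BusRd; mem=30
  op2 P2: load  L7 → I/I/E on L7; bus BusRd; mem=70
  op3 P0: store L2 := 30 → M/I/I on L2; bus BusRdX; mem=30
  op4 P0: store L7 := 15 → M/I/I on L7; bus BusRdX; mem=70
  op5 P0: store L2 := 69 → M/I/I on L2; bus (none); mem=30
  op6 P1: store L6 := 62 → I/M/I on L6; bus BusRdX; mem=0
  op7 P0: store L2 := 82 → M/I/I on L2; bus (none); mem=30
  op8 P0: load  L0 → E/I/I on L0; bus BusRd; mem=40
  op9 P2: store L2 := 87 → I/I/M on L2; bus BusRdX Flush; mem=82
  op10 P1: store L6 := 25 → I/M/I on L6; bus (none); mem=0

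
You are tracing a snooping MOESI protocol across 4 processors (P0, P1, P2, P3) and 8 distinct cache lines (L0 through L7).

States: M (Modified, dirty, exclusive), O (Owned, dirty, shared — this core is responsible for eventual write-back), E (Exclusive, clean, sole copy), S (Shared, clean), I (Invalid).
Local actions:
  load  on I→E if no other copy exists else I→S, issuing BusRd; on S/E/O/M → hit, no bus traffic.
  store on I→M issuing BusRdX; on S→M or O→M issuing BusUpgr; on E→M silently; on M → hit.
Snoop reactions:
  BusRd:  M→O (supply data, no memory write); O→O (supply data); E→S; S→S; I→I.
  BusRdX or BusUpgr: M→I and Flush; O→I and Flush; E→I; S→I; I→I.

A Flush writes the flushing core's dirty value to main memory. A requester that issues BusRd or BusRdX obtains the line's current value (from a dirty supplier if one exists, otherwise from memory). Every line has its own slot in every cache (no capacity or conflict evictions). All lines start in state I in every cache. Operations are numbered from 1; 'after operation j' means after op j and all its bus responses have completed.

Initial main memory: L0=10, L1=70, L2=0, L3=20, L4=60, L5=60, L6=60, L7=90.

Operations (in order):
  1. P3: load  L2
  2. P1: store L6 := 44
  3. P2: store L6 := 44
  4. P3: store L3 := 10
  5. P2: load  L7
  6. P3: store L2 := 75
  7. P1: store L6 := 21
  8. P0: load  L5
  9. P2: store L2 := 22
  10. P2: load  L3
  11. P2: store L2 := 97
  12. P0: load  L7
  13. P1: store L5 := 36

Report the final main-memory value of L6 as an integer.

memory[L6] = 44

step 1: P3: load  L2  ⟶  IIIE  (L2)  txn=BusRd  M[L2]=0
step 2: P1: store L6 := 44  ⟶  IMII  (L6)  txn=BusRdX  M[L6]=60
step 3: P2: store L6 := 44  ⟶  IIMI  (L6)  txn=BusRdX+Flush  M[L6]=44
step 4: P3: store L3 := 10  ⟶  IIIM  (L3)  txn=BusRdX  M[L3]=20
step 5: P2: load  L7  ⟶  IIEI  (L7)  txn=BusRd  M[L7]=90
step 6: P3: store L2 := 75  ⟶  IIIM  (L2)  txn=∅  M[L2]=0
step 7: P1: store L6 := 21  ⟶  IMII  (L6)  txn=BusRdX+Flush  M[L6]=44
step 8: P0: load  L5  ⟶  EIII  (L5)  txn=BusRd  M[L5]=60
step 9: P2: store L2 := 22  ⟶  IIMI  (L2)  txn=BusRdX+Flush  M[L2]=75
step 10: P2: load  L3  ⟶  IISO  (L3)  txn=BusRd  M[L3]=20
step 11: P2: store L2 := 97  ⟶  IIMI  (L2)  txn=∅  M[L2]=75
step 12: P0: load  L7  ⟶  SISI  (L7)  txn=BusRd  M[L7]=90
step 13: P1: store L5 := 36  ⟶  IMII  (L5)  txn=BusRdX  M[L5]=60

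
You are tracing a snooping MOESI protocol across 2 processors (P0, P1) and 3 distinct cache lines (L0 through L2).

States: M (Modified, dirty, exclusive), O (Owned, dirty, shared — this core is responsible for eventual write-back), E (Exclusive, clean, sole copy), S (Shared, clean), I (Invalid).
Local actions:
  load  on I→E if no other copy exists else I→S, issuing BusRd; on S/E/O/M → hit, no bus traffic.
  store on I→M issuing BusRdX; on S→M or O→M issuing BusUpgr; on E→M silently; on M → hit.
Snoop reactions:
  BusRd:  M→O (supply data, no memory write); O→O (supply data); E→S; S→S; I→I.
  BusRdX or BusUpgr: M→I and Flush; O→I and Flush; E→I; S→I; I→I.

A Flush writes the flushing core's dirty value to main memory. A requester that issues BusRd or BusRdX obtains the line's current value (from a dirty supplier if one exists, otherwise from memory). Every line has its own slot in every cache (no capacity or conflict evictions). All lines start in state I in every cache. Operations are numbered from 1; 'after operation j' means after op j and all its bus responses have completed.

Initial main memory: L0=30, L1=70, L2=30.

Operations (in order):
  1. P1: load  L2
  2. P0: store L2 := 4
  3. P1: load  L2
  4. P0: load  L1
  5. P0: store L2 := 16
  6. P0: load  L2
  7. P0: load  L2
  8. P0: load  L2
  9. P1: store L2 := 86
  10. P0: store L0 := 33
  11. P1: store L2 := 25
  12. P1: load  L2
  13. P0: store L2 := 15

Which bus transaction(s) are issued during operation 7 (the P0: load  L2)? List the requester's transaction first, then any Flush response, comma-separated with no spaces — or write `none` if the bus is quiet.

1. P1: load  L2  bus=[BusRd]  L2: P0=I P1=E  mem[L2]=30
2. P0: store L2 := 4  bus=[BusRdX]  L2: P0=M P1=I  mem[L2]=30
3. P1: load  L2  bus=[BusRd]  L2: P0=O P1=S  mem[L2]=30
4. P0: load  L1  bus=[BusRd]  L1: P0=E P1=I  mem[L1]=70
5. P0: store L2 := 16  bus=[BusUpgr]  L2: P0=M P1=I  mem[L2]=30
6. P0: load  L2  bus=[-]  L2: P0=M P1=I  mem[L2]=30
7. P0: load  L2  bus=[-]  L2: P0=M P1=I  mem[L2]=30
8. P0: load  L2  bus=[-]  L2: P0=M P1=I  mem[L2]=30
9. P1: store L2 := 86  bus=[BusRdX,Flush]  L2: P0=I P1=M  mem[L2]=16
10. P0: store L0 := 33  bus=[BusRdX]  L0: P0=M P1=I  mem[L0]=30
11. P1: store L2 := 25  bus=[-]  L2: P0=I P1=M  mem[L2]=16
12. P1: load  L2  bus=[-]  L2: P0=I P1=M  mem[L2]=16
13. P0: store L2 := 15  bus=[BusRdX,Flush]  L2: P0=M P1=I  mem[L2]=25

bus = none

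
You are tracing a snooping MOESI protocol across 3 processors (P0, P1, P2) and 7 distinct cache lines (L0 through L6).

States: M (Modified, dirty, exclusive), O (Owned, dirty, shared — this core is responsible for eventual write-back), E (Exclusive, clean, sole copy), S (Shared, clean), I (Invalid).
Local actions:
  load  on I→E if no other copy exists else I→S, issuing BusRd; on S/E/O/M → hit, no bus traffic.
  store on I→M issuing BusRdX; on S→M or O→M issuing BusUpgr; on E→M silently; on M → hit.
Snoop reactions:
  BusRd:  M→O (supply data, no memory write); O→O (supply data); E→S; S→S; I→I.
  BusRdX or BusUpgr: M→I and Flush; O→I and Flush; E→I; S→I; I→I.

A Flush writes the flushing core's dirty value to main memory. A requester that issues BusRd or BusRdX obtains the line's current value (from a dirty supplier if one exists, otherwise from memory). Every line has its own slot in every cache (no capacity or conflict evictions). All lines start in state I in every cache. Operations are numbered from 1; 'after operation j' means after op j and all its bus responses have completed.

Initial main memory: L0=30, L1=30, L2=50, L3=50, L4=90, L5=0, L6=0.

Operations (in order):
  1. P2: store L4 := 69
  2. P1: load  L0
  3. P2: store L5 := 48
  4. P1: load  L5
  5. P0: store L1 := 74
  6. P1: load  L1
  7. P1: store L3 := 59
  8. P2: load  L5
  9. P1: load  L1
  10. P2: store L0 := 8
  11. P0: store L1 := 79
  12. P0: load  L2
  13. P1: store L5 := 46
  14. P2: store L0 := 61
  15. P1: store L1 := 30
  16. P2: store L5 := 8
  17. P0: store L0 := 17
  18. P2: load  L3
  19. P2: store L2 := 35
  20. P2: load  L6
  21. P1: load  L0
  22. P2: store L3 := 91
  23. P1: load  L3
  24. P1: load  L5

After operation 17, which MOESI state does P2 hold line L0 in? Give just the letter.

state = I

  op1 P2: store L4 := 69 → I/I/M on L4; bus BusRdX; mem=90
  op2 P1: load  L0 → I/E/I on L0; bus BusRd; mem=30
  op3 P2: store L5 := 48 → I/I/M on L5; bus BusRdX; mem=0
  op4 P1: load  L5 → I/S/O on L5; bus BusRd; mem=0
  op5 P0: store L1 := 74 → M/I/I on L1; bus BusRdX; mem=30
  op6 P1: load  L1 → O/S/I on L1; bus BusRd; mem=30
  op7 P1: store L3 := 59 → I/M/I on L3; bus BusRdX; mem=50
  op8 P2: load  L5 → I/S/O on L5; bus (none); mem=0
  op9 P1: load  L1 → O/S/I on L1; bus (none); mem=30
  op10 P2: store L0 := 8 → I/I/M on L0; bus BusRdX; mem=30
  op11 P0: store L1 := 79 → M/I/I on L1; bus BusUpgr; mem=30
  op12 P0: load  L2 → E/I/I on L2; bus BusRd; mem=50
  op13 P1: store L5 := 46 → I/M/I on L5; bus BusUpgr Flush; mem=48
  op14 P2: store L0 := 61 → I/I/M on L0; bus (none); mem=30
  op15 P1: store L1 := 30 → I/M/I on L1; bus BusRdX Flush; mem=79
  op16 P2: store L5 := 8 → I/I/M on L5; bus BusRdX Flush; mem=46
  op17 P0: store L0 := 17 → M/I/I on L0; bus BusRdX Flush; mem=61
  op18 P2: load  L3 → I/O/S on L3; bus BusRd; mem=50
  op19 P2: store L2 := 35 → I/I/M on L2; bus BusRdX; mem=50
  op20 P2: load  L6 → I/I/E on L6; bus BusRd; mem=0
  op21 P1: load  L0 → O/S/I on L0; bus BusRd; mem=61
  op22 P2: store L3 := 91 → I/I/M on L3; bus BusUpgr Flush; mem=59
  op23 P1: load  L3 → I/S/O on L3; bus BusRd; mem=59
  op24 P1: load  L5 → I/S/O on L5; bus BusRd; mem=46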